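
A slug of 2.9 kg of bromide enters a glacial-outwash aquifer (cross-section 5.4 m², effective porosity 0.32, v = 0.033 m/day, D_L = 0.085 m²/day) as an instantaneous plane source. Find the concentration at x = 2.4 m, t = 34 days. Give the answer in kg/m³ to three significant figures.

For an instantaneous plane source, C(x,t) = M/(n_e·A·√(4πDt)) · exp(−(x−vt)²/(4Dt)), with n_e·A the pore (flow) area.
Plume center vt = 0.033 × 34 = 1.122 m, so the well at 2.4 m is 1.278 m downgradient of the peak.
√(4πDt) = 6.026 m, giving peak height M/(n_e·A·√(4πDt)) = 2.9/(0.32 × 5.4 × 6.026) = 0.2785 kg/m³.
(x−vt)²/(4Dt) = (1.278)²/(4 × 0.085 × 34) = 0.1413; exp(−0.1413) = 0.8682.
C = 0.2785 × 0.8682 = 0.242 kg/m³.

0.242 kg/m³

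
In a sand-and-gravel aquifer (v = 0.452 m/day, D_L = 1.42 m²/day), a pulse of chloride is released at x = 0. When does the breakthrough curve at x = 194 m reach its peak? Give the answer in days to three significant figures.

For the 1D instantaneous-source solution, setting ∂C/∂t = 0 at fixed x gives v²t² + 2Dt − x² = 0, so t = (√(D² + v²x²) − D)/v².
√(D² + v²x²) = √(1.42² + 0.452² × 194²) = 87.70; v² = 0.204304.
t = (87.70 − 1.42)/0.204304 = 422 days (vs. the pure-advection estimate x/v = 429 d).

422 days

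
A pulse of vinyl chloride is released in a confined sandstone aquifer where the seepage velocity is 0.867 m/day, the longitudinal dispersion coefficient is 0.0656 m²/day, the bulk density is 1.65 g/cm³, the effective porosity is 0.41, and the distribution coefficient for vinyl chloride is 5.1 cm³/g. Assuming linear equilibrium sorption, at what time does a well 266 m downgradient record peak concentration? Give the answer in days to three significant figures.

Retardation factor R = 1 + ρ_b·K_d/n = 1 + 1.65 × 5.1/0.41 = 21.52.
Sorption retards both mechanisms: v_R = v/R = 0.04029 m/day, D_R = D/R = 0.003048 m²/day.
Peak time from v_R²t² + 2D_R t − x² = 0: t = (√(D_R² + v_R²x²) − D_R)/v_R².
√(D_R² + v_R²x²) = √(0.003048² + 0.04029² × 266²) = 10.72; v_R² = 0.001623.
t = (10.72 − 0.003048)/0.001623 = 6600 days.

6600 days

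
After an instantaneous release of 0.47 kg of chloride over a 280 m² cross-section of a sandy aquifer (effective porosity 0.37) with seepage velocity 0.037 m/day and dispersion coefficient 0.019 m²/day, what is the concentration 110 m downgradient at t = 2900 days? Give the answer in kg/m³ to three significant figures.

0.000167 kg/m³

For an instantaneous plane source, C(x,t) = M/(n_e·A·√(4πDt)) · exp(−(x−vt)²/(4Dt)), with n_e·A the pore (flow) area.
Plume center vt = 0.037 × 2900 = 107.3 m, so the well at 110 m is 2.7 m downgradient of the peak.
√(4πDt) = 26.31 m, giving peak height M/(n_e·A·√(4πDt)) = 0.47/(0.37 × 280 × 26.31) = 0.0001724 kg/m³.
(x−vt)²/(4Dt) = (2.7)²/(4 × 0.019 × 2900) = 0.03308; exp(−0.03308) = 0.9675.
C = 0.0001724 × 0.9675 = 0.000167 kg/m³.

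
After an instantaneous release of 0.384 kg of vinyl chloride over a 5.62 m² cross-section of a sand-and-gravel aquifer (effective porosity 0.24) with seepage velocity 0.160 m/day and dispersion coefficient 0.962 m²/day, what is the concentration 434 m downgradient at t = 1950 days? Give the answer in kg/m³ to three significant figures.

For an instantaneous plane source, C(x,t) = M/(n_e·A·√(4πDt)) · exp(−(x−vt)²/(4Dt)), with n_e·A the pore (flow) area.
Plume center vt = 0.160 × 1950 = 312 m, so the well at 434 m is 122 m downgradient of the peak.
√(4πDt) = 153.5 m, giving peak height M/(n_e·A·√(4πDt)) = 0.384/(0.24 × 5.62 × 153.5) = 0.001855 kg/m³.
(x−vt)²/(4Dt) = (122)²/(4 × 0.962 × 1950) = 1.984; exp(−1.984) = 0.1375.
C = 0.001855 × 0.1375 = 0.000255 kg/m³.

0.000255 kg/m³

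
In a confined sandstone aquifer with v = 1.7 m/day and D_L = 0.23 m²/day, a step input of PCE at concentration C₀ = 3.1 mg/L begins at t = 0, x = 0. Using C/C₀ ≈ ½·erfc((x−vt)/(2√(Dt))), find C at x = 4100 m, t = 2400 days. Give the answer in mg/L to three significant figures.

0.848 mg/L

For a continuous step input, C/C₀ ≈ ½·erfc((x−vt)/(2√(Dt))).
vt = 1.7 × 2400 = 4080 m and 2√(Dt) = 2√(0.23 × 2400) = 46.99 m.
Argument (x−vt)/(2√(Dt)) = (4100 − 4080)/46.99 = 0.4256; ½·erfc(0.4256) = 0.2736.
C = 3.1 × 0.2736 = 0.848 mg/L.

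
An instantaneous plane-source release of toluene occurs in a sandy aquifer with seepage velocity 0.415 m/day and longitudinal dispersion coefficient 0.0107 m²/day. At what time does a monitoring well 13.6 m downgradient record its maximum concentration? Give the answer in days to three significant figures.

For the 1D instantaneous-source solution, setting ∂C/∂t = 0 at fixed x gives v²t² + 2Dt − x² = 0, so t = (√(D² + v²x²) − D)/v².
√(D² + v²x²) = √(0.0107² + 0.415² × 13.6²) = 5.644; v² = 0.172225.
t = (5.644 − 0.0107)/0.172225 = 32.7 days (vs. the pure-advection estimate x/v = 32.8 d).

32.7 days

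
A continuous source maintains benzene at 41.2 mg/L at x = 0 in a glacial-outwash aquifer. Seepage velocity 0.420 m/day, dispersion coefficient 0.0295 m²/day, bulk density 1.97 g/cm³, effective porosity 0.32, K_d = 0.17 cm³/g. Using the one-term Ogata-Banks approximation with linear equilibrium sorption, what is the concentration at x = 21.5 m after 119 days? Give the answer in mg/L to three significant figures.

38.8 mg/L

Retardation factor R = 1 + ρ_b·K_d/n = 1 + 1.97 × 0.17/0.32 = 2.047.
Sorption retards both mechanisms: v_R = v/R = 0.2052 m/day, D_R = D/R = 0.01441 m²/day.
v_R·t = 0.2052 × 119 = 24.4188 m; 2√(D_R t) = 2.619 m; argument = (21.5 − 24.4188)/2.619 = -1.114.
C = C₀ × ½·erfc(-1.114) = 41.2 × 0.9424 = 38.8 mg/L.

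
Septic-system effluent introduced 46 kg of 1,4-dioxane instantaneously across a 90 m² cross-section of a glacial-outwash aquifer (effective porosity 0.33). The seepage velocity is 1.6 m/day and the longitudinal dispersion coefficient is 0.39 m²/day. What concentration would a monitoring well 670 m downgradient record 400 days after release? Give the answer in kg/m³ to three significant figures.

0.00827 kg/m³

For an instantaneous plane source, C(x,t) = M/(n_e·A·√(4πDt)) · exp(−(x−vt)²/(4Dt)), with n_e·A the pore (flow) area.
Plume center vt = 1.6 × 400 = 640 m, so the well at 670 m is 30 m downgradient of the peak.
√(4πDt) = 44.28 m, giving peak height M/(n_e·A·√(4πDt)) = 46/(0.33 × 90 × 44.28) = 0.03498 kg/m³.
(x−vt)²/(4Dt) = (30)²/(4 × 0.39 × 400) = 1.442; exp(−1.442) = 0.2365.
C = 0.03498 × 0.2365 = 0.00827 kg/m³.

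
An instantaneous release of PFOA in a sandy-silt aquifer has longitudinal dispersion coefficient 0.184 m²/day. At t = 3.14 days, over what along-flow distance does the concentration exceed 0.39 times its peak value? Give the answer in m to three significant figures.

The plume is Gaussian with σ = √(2Dt) = √(2 × 0.184 × 3.14) = 1.075 m.
C/C_peak = exp(−Δx²/(2σ²)) = 0.39 ⇒ Δx = σ·√(−2 ln 0.39) = 1.075 × 1.372 = 1.475 m.
Width = 2Δx = 2.95 m.

2.95 m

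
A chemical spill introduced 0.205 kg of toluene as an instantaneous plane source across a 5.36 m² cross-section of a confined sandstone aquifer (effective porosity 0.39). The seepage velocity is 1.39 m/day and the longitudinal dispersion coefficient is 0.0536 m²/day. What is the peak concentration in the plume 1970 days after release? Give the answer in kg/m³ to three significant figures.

0.00269 kg/m³

The peak of an instantaneous 1D plume sits at x = vt; there the Gaussian factor is 1 and C_max = M/(n_e·A·√(4πDt)), where n_e·A is the pore area the mass is dissolved in.
√(4πDt) = √(4π × 0.0536 × 1970) = 36.43 m, so C_max = 0.205/(0.39 × 5.36 × 36.43) = 0.00269 kg/m³.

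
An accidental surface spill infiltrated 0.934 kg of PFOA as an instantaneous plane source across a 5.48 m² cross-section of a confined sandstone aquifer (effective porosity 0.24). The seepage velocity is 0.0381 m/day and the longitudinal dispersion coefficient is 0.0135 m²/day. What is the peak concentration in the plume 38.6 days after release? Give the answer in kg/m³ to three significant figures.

The peak of an instantaneous 1D plume sits at x = vt; there the Gaussian factor is 1 and C_max = M/(n_e·A·√(4πDt)), where n_e·A is the pore area the mass is dissolved in.
√(4πDt) = √(4π × 0.0135 × 38.6) = 2.559 m, so C_max = 0.934/(0.24 × 5.48 × 2.559) = 0.278 kg/m³.

0.278 kg/m³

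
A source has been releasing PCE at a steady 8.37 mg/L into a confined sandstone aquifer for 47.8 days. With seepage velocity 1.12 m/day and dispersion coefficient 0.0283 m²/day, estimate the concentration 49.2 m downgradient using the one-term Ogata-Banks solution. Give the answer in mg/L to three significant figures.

8.33 mg/L

For a continuous step input, C/C₀ ≈ ½·erfc((x−vt)/(2√(Dt))).
vt = 1.12 × 47.8 = 53.536 m and 2√(Dt) = 2√(0.0283 × 47.8) = 2.326 m.
Argument (x−vt)/(2√(Dt)) = (49.2 − 53.536)/2.326 = -1.864; ½·erfc(-1.864) = 0.9958.
C = 8.37 × 0.9958 = 8.33 mg/L.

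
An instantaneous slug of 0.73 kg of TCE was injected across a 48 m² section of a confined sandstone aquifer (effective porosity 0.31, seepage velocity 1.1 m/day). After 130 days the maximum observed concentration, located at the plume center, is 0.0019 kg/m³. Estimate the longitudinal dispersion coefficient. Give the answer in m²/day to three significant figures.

At the plume center C_max = M/(n_e·A·√(4πDt)), so D = M²/(4πt·(n_e·A·C_max)²).
n_e·A·C_max = 0.31 × 48 × 0.0019 = 0.02827 kg/m.
D = 0.73²/(4π × 130 × 0.02827²) = 0.408 m²/day.

0.408 m²/day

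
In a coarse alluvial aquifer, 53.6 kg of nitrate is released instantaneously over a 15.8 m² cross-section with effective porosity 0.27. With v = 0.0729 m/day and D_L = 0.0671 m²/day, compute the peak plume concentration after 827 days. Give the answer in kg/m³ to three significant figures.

The peak of an instantaneous 1D plume sits at x = vt; there the Gaussian factor is 1 and C_max = M/(n_e·A·√(4πDt)), where n_e·A is the pore area the mass is dissolved in.
√(4πDt) = √(4π × 0.0671 × 827) = 26.41 m, so C_max = 53.6/(0.27 × 15.8 × 26.41) = 0.476 kg/m³.

0.476 kg/m³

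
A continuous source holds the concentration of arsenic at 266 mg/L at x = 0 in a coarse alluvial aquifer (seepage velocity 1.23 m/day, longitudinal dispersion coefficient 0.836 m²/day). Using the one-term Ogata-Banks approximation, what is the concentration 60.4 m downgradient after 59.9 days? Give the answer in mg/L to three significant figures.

241 mg/L

For a continuous step input, C/C₀ ≈ ½·erfc((x−vt)/(2√(Dt))).
vt = 1.23 × 59.9 = 73.677 m and 2√(Dt) = 2√(0.836 × 59.9) = 14.15 m.
Argument (x−vt)/(2√(Dt)) = (60.4 − 73.677)/14.15 = -0.9383; ½·erfc(-0.9383) = 0.9077.
C = 266 × 0.9077 = 241 mg/L.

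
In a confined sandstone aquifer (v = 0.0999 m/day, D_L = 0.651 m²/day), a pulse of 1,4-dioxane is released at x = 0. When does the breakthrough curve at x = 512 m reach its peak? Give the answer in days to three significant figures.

5060 days

For the 1D instantaneous-source solution, setting ∂C/∂t = 0 at fixed x gives v²t² + 2Dt − x² = 0, so t = (√(D² + v²x²) − D)/v².
√(D² + v²x²) = √(0.651² + 0.0999² × 512²) = 51.15; v² = 0.00998001.
t = (51.15 − 0.651)/0.00998001 = 5060 days (vs. the pure-advection estimate x/v = 5130 d).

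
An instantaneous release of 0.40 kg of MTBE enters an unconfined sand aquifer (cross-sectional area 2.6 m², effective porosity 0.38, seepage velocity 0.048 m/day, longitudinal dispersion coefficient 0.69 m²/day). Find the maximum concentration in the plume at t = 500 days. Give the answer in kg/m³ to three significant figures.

0.00615 kg/m³

The peak of an instantaneous 1D plume sits at x = vt; there the Gaussian factor is 1 and C_max = M/(n_e·A·√(4πDt)), where n_e·A is the pore area the mass is dissolved in.
√(4πDt) = √(4π × 0.69 × 500) = 65.84 m, so C_max = 0.40/(0.38 × 2.6 × 65.84) = 0.00615 kg/m³.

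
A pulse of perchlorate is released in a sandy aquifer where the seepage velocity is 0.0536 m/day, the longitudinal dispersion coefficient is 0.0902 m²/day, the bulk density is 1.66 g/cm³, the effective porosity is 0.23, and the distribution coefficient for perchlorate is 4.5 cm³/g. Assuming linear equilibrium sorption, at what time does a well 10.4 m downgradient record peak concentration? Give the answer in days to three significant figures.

5530 days

Retardation factor R = 1 + ρ_b·K_d/n = 1 + 1.66 × 4.5/0.23 = 33.48.
Sorption retards both mechanisms: v_R = v/R = 0.001601 m/day, D_R = D/R = 0.002694 m²/day.
Peak time from v_R²t² + 2D_R t − x² = 0: t = (√(D_R² + v_R²x²) − D_R)/v_R².
√(D_R² + v_R²x²) = √(0.002694² + 0.001601² × 10.4²) = 0.01687; v_R² = 2.563e-06.
t = (0.01687 − 0.002694)/2.563e-06 = 5530 days.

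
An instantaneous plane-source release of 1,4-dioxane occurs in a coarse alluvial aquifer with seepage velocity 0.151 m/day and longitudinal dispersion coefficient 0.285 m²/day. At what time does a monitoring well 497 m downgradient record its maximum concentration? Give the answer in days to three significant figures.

For the 1D instantaneous-source solution, setting ∂C/∂t = 0 at fixed x gives v²t² + 2Dt − x² = 0, so t = (√(D² + v²x²) − D)/v².
√(D² + v²x²) = √(0.285² + 0.151² × 497²) = 75.05; v² = 0.022801.
t = (75.05 − 0.285)/0.022801 = 3280 days (vs. the pure-advection estimate x/v = 3290 d).

3280 days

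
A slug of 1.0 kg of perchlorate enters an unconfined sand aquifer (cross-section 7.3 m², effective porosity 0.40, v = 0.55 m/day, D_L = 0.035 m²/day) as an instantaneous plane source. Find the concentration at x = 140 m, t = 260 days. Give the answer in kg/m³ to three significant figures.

For an instantaneous plane source, C(x,t) = M/(n_e·A·√(4πDt)) · exp(−(x−vt)²/(4Dt)), with n_e·A the pore (flow) area.
Plume center vt = 0.55 × 260 = 143 m, so the well at 140 m is 3 m upgradient of the peak.
√(4πDt) = 10.69 m, giving peak height M/(n_e·A·√(4πDt)) = 1.0/(0.40 × 7.3 × 10.69) = 0.03204 kg/m³.
(x−vt)²/(4Dt) = (-3)²/(4 × 0.035 × 260) = 0.2473; exp(−0.2473) = 0.7809.
C = 0.03204 × 0.7809 = 0.0250 kg/m³.

0.0250 kg/m³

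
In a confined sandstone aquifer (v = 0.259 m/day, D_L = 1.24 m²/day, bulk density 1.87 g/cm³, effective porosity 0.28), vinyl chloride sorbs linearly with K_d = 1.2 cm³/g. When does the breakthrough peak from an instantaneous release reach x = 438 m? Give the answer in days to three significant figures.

15100 days

Retardation factor R = 1 + ρ_b·K_d/n = 1 + 1.87 × 1.2/0.28 = 9.014.
Sorption retards both mechanisms: v_R = v/R = 0.02873 m/day, D_R = D/R = 0.1376 m²/day.
Peak time from v_R²t² + 2D_R t − x² = 0: t = (√(D_R² + v_R²x²) − D_R)/v_R².
√(D_R² + v_R²x²) = √(0.1376² + 0.02873² × 438²) = 12.58; v_R² = 0.0008254.
t = (12.58 − 0.1376)/0.0008254 = 15100 days.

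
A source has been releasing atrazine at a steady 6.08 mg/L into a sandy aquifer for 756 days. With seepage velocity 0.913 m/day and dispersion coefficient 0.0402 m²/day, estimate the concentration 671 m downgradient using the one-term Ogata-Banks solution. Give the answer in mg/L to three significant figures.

For a continuous step input, C/C₀ ≈ ½·erfc((x−vt)/(2√(Dt))).
vt = 0.913 × 756 = 690.228 m and 2√(Dt) = 2√(0.0402 × 756) = 11.03 m.
Argument (x−vt)/(2√(Dt)) = (671 − 690.228)/11.03 = -1.743; ½·erfc(-1.743) = 0.9931.
C = 6.08 × 0.9931 = 6.04 mg/L.

6.04 mg/L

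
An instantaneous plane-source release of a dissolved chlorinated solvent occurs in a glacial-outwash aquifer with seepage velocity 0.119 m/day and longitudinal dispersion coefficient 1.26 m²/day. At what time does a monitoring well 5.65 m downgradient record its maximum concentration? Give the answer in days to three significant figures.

11.9 days

For the 1D instantaneous-source solution, setting ∂C/∂t = 0 at fixed x gives v²t² + 2Dt − x² = 0, so t = (√(D² + v²x²) − D)/v².
√(D² + v²x²) = √(1.26² + 0.119² × 5.65²) = 1.428; v² = 0.014161.
t = (1.428 − 1.26)/0.014161 = 11.9 days (vs. the pure-advection estimate x/v = 47.5 d).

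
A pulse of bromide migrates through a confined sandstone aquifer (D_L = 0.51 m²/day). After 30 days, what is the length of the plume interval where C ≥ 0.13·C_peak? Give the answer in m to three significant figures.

22.3 m

The plume is Gaussian with σ = √(2Dt) = √(2 × 0.51 × 30) = 5.532 m.
C/C_peak = exp(−Δx²/(2σ²)) = 0.13 ⇒ Δx = σ·√(−2 ln 0.13) = 5.532 × 2.020 = 11.17 m.
Width = 2Δx = 22.3 m.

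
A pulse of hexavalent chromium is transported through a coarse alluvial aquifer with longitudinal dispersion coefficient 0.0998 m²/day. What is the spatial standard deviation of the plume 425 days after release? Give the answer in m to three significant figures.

9.21 m

Dispersive spreading gives a Gaussian with σ² = 2Dt; advection only shifts the center.
σ = √(2 × 0.0998 × 425) = 9.21 m.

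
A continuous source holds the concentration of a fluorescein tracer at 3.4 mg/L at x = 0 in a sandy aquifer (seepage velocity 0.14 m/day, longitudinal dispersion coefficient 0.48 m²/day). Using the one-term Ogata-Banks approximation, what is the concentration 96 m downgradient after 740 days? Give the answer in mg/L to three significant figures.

2.08 mg/L

For a continuous step input, C/C₀ ≈ ½·erfc((x−vt)/(2√(Dt))).
vt = 0.14 × 740 = 103.6 m and 2√(Dt) = 2√(0.48 × 740) = 37.69 m.
Argument (x−vt)/(2√(Dt)) = (96 − 103.6)/37.69 = -0.2016; ½·erfc(-0.2016) = 0.6122.
C = 3.4 × 0.6122 = 2.08 mg/L.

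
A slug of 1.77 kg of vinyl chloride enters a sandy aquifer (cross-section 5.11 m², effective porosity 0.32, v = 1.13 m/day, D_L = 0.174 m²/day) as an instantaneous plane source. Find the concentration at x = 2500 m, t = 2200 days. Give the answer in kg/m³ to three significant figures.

0.0137 kg/m³

For an instantaneous plane source, C(x,t) = M/(n_e·A·√(4πDt)) · exp(−(x−vt)²/(4Dt)), with n_e·A the pore (flow) area.
Plume center vt = 1.13 × 2200 = 2486 m, so the well at 2500 m is 14 m downgradient of the peak.
√(4πDt) = 69.36 m, giving peak height M/(n_e·A·√(4πDt)) = 1.77/(0.32 × 5.11 × 69.36) = 0.01561 kg/m³.
(x−vt)²/(4Dt) = (14)²/(4 × 0.174 × 2200) = 0.1280; exp(−0.1280) = 0.8799.
C = 0.01561 × 0.8799 = 0.0137 kg/m³.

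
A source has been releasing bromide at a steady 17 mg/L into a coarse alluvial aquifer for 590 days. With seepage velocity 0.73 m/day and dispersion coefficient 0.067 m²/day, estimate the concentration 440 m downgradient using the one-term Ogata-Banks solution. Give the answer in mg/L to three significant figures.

2.51 mg/L

For a continuous step input, C/C₀ ≈ ½·erfc((x−vt)/(2√(Dt))).
vt = 0.73 × 590 = 430.7 m and 2√(Dt) = 2√(0.067 × 590) = 12.57 m.
Argument (x−vt)/(2√(Dt)) = (440 − 430.7)/12.57 = 0.7399; ½·erfc(0.7399) = 0.1477.
C = 17 × 0.1477 = 2.51 mg/L.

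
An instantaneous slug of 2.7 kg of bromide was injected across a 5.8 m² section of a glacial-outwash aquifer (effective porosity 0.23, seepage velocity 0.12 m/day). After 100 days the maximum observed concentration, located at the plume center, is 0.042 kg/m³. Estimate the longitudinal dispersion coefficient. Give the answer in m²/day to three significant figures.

1.85 m²/day

At the plume center C_max = M/(n_e·A·√(4πDt)), so D = M²/(4πt·(n_e·A·C_max)²).
n_e·A·C_max = 0.23 × 5.8 × 0.042 = 0.05603 kg/m.
D = 2.7²/(4π × 100 × 0.05603²) = 1.85 m²/day.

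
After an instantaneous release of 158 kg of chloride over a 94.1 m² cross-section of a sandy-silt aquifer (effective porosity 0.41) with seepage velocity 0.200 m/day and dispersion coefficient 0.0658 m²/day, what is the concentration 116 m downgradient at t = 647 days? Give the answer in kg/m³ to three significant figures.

0.0617 kg/m³

For an instantaneous plane source, C(x,t) = M/(n_e·A·√(4πDt)) · exp(−(x−vt)²/(4Dt)), with n_e·A the pore (flow) area.
Plume center vt = 0.200 × 647 = 129.4 m, so the well at 116 m is 13.4 m upgradient of the peak.
√(4πDt) = 23.13 m, giving peak height M/(n_e·A·√(4πDt)) = 158/(0.41 × 94.1 × 23.13) = 0.1771 kg/m³.
(x−vt)²/(4Dt) = (-13.4)²/(4 × 0.0658 × 647) = 1.054; exp(−1.054) = 0.3485.
C = 0.1771 × 0.3485 = 0.0617 kg/m³.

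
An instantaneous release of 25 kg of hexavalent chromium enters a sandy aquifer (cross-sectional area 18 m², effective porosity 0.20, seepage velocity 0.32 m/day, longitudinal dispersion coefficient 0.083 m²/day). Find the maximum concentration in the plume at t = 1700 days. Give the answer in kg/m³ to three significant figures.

The peak of an instantaneous 1D plume sits at x = vt; there the Gaussian factor is 1 and C_max = M/(n_e·A·√(4πDt)), where n_e·A is the pore area the mass is dissolved in.
√(4πDt) = √(4π × 0.083 × 1700) = 42.11 m, so C_max = 25/(0.20 × 18 × 42.11) = 0.165 kg/m³.

0.165 kg/m³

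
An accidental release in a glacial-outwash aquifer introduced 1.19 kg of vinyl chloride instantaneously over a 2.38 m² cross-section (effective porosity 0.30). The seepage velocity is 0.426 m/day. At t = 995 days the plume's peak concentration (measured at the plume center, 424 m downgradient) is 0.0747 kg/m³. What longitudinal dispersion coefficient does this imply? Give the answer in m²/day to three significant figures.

At the plume center C_max = M/(n_e·A·√(4πDt)), so D = M²/(4πt·(n_e·A·C_max)²).
n_e·A·C_max = 0.30 × 2.38 × 0.0747 = 0.05334 kg/m.
D = 1.19²/(4π × 995 × 0.05334²) = 0.0398 m²/day.

0.0398 m²/day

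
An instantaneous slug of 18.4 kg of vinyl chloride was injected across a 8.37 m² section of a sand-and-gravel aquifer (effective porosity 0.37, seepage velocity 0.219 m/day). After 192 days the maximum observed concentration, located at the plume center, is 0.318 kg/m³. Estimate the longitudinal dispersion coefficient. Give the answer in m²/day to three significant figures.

0.145 m²/day

At the plume center C_max = M/(n_e·A·√(4πDt)), so D = M²/(4πt·(n_e·A·C_max)²).
n_e·A·C_max = 0.37 × 8.37 × 0.318 = 0.9848 kg/m.
D = 18.4²/(4π × 192 × 0.9848²) = 0.145 m²/day.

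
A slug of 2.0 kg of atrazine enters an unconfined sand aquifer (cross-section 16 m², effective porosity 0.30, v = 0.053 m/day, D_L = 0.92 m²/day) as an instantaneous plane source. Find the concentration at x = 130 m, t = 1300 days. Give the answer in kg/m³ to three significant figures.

0.00156 kg/m³

For an instantaneous plane source, C(x,t) = M/(n_e·A·√(4πDt)) · exp(−(x−vt)²/(4Dt)), with n_e·A the pore (flow) area.
Plume center vt = 0.053 × 1300 = 68.9 m, so the well at 130 m is 61.1 m downgradient of the peak.
√(4πDt) = 122.6 m, giving peak height M/(n_e·A·√(4πDt)) = 2.0/(0.30 × 16 × 122.6) = 0.003399 kg/m³.
(x−vt)²/(4Dt) = (61.1)²/(4 × 0.92 × 1300) = 0.7804; exp(−0.7804) = 0.4582.
C = 0.003399 × 0.4582 = 0.00156 kg/m³.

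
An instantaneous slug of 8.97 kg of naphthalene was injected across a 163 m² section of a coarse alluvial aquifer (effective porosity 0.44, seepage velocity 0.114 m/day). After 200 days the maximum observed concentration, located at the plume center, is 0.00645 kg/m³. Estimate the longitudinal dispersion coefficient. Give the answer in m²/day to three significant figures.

0.150 m²/day

At the plume center C_max = M/(n_e·A·√(4πDt)), so D = M²/(4πt·(n_e·A·C_max)²).
n_e·A·C_max = 0.44 × 163 × 0.00645 = 0.4626 kg/m.
D = 8.97²/(4π × 200 × 0.4626²) = 0.150 m²/day.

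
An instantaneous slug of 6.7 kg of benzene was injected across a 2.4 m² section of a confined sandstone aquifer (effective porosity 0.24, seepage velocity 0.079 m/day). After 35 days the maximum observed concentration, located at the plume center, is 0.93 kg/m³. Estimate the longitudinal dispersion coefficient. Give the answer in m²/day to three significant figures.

0.356 m²/day

At the plume center C_max = M/(n_e·A·√(4πDt)), so D = M²/(4πt·(n_e·A·C_max)²).
n_e·A·C_max = 0.24 × 2.4 × 0.93 = 0.5357 kg/m.
D = 6.7²/(4π × 35 × 0.5357²) = 0.356 m²/day.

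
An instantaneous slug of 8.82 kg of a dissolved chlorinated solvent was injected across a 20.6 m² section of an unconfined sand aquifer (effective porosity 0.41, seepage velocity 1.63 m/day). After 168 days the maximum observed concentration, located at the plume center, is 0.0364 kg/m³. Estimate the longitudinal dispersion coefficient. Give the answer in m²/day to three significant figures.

At the plume center C_max = M/(n_e·A·√(4πDt)), so D = M²/(4πt·(n_e·A·C_max)²).
n_e·A·C_max = 0.41 × 20.6 × 0.0364 = 0.3074 kg/m.
D = 8.82²/(4π × 168 × 0.3074²) = 0.390 m²/day.

0.390 m²/day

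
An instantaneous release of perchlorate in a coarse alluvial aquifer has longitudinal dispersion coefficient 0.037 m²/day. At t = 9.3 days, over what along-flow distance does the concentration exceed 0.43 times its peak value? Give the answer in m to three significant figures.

2.16 m

The plume is Gaussian with σ = √(2Dt) = √(2 × 0.037 × 9.3) = 0.8296 m.
C/C_peak = exp(−Δx²/(2σ²)) = 0.43 ⇒ Δx = σ·√(−2 ln 0.43) = 0.8296 × 1.299 = 1.078 m.
Width = 2Δx = 2.16 m.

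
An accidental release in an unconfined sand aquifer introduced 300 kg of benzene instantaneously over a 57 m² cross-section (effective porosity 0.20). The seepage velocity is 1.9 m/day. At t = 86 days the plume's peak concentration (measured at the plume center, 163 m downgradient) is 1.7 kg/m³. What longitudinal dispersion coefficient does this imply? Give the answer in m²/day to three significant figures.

At the plume center C_max = M/(n_e·A·√(4πDt)), so D = M²/(4πt·(n_e·A·C_max)²).
n_e·A·C_max = 0.20 × 57 × 1.7 = 19.38 kg/m.
D = 300²/(4π × 86 × 19.38²) = 0.222 m²/day.

0.222 m²/day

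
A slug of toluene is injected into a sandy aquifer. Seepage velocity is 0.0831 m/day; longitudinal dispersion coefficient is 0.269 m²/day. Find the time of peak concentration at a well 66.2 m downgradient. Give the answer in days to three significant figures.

759 days

For the 1D instantaneous-source solution, setting ∂C/∂t = 0 at fixed x gives v²t² + 2Dt − x² = 0, so t = (√(D² + v²x²) − D)/v².
√(D² + v²x²) = √(0.269² + 0.0831² × 66.2²) = 5.508; v² = 0.00690561.
t = (5.508 − 0.269)/0.00690561 = 759 days (vs. the pure-advection estimate x/v = 797 d).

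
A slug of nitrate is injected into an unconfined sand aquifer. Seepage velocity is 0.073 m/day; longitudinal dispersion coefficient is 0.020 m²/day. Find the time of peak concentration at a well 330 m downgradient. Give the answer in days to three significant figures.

For the 1D instantaneous-source solution, setting ∂C/∂t = 0 at fixed x gives v²t² + 2Dt − x² = 0, so t = (√(D² + v²x²) − D)/v².
√(D² + v²x²) = √(0.020² + 0.073² × 330²) = 24.09; v² = 0.005329.
t = (24.09 − 0.020)/0.005329 = 4520 days (vs. the pure-advection estimate x/v = 4520 d).

4520 days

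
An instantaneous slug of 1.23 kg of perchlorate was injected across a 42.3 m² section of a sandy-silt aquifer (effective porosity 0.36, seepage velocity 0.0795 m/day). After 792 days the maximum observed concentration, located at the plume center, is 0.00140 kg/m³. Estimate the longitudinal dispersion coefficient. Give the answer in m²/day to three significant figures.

At the plume center C_max = M/(n_e·A·√(4πDt)), so D = M²/(4πt·(n_e·A·C_max)²).
n_e·A·C_max = 0.36 × 42.3 × 0.00140 = 0.02132 kg/m.
D = 1.23²/(4π × 792 × 0.02132²) = 0.334 m²/day.

0.334 m²/day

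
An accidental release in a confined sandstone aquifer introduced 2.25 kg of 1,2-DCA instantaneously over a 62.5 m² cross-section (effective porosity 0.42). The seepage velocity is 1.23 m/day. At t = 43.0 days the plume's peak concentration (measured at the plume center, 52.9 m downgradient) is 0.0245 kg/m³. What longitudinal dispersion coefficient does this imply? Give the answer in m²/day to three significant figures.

At the plume center C_max = M/(n_e·A·√(4πDt)), so D = M²/(4πt·(n_e·A·C_max)²).
n_e·A·C_max = 0.42 × 62.5 × 0.0245 = 0.6431 kg/m.
D = 2.25²/(4π × 43.0 × 0.6431²) = 0.0227 m²/day.

0.0227 m²/day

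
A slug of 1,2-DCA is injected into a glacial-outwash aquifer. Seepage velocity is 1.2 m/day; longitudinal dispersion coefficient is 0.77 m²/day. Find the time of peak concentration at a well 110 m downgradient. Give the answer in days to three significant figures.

For the 1D instantaneous-source solution, setting ∂C/∂t = 0 at fixed x gives v²t² + 2Dt − x² = 0, so t = (√(D² + v²x²) − D)/v².
√(D² + v²x²) = √(0.77² + 1.2² × 110²) = 132.0; v² = 1.44.
t = (132.0 − 0.77)/1.44 = 91.1 days (vs. the pure-advection estimate x/v = 91.7 d).

91.1 days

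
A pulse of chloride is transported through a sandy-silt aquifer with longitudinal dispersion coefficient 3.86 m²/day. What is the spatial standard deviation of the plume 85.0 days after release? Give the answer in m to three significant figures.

Dispersive spreading gives a Gaussian with σ² = 2Dt; advection only shifts the center.
σ = √(2 × 3.86 × 85.0) = 25.6 m.

25.6 m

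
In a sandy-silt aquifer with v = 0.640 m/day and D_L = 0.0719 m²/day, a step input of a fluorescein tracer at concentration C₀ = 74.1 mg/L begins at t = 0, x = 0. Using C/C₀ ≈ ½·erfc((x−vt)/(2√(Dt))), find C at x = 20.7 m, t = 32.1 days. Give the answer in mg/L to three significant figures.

For a continuous step input, C/C₀ ≈ ½·erfc((x−vt)/(2√(Dt))).
vt = 0.640 × 32.1 = 20.544 m and 2√(Dt) = 2√(0.0719 × 32.1) = 3.038 m.
Argument (x−vt)/(2√(Dt)) = (20.7 − 20.544)/3.038 = 0.05135; ½·erfc(0.05135) = 0.4711.
C = 74.1 × 0.4711 = 34.9 mg/L.

34.9 mg/L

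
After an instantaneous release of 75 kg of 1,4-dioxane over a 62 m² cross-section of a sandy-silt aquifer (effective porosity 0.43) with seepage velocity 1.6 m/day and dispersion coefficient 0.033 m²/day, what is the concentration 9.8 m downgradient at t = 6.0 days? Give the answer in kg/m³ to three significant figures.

1.70 kg/m³

For an instantaneous plane source, C(x,t) = M/(n_e·A·√(4πDt)) · exp(−(x−vt)²/(4Dt)), with n_e·A the pore (flow) area.
Plume center vt = 1.6 × 6.0 = 9.6 m, so the well at 9.8 m is 0.2 m downgradient of the peak.
√(4πDt) = 1.577 m, giving peak height M/(n_e·A·√(4πDt)) = 75/(0.43 × 62 × 1.577) = 1.784 kg/m³.
(x−vt)²/(4Dt) = (0.2)²/(4 × 0.033 × 6.0) = 0.05051; exp(−0.05051) = 0.9507.
C = 1.784 × 0.9507 = 1.70 kg/m³.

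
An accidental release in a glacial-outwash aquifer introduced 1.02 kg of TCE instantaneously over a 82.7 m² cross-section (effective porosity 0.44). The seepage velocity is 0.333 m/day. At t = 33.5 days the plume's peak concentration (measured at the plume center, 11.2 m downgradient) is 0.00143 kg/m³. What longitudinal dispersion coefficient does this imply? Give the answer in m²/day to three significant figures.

At the plume center C_max = M/(n_e·A·√(4πDt)), so D = M²/(4πt·(n_e·A·C_max)²).
n_e·A·C_max = 0.44 × 82.7 × 0.00143 = 0.05203 kg/m.
D = 1.02²/(4π × 33.5 × 0.05203²) = 0.913 m²/day.

0.913 m²/day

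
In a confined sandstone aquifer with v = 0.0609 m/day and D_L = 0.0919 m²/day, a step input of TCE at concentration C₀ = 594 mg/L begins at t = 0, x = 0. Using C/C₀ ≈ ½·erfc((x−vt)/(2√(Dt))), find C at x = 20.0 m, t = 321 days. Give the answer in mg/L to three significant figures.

283 mg/L

For a continuous step input, C/C₀ ≈ ½·erfc((x−vt)/(2√(Dt))).
vt = 0.0609 × 321 = 19.5489 m and 2√(Dt) = 2√(0.0919 × 321) = 10.86 m.
Argument (x−vt)/(2√(Dt)) = (20.0 − 19.5489)/10.86 = 0.04154; ½·erfc(0.04154) = 0.4766.
C = 594 × 0.4766 = 283 mg/L.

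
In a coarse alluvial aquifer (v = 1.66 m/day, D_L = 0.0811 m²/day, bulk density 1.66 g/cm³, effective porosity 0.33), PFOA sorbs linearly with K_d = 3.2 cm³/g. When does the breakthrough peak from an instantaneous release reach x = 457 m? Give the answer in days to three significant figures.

Retardation factor R = 1 + ρ_b·K_d/n = 1 + 1.66 × 3.2/0.33 = 17.10.
Sorption retards both mechanisms: v_R = v/R = 0.09708 m/day, D_R = D/R = 0.004743 m²/day.
Peak time from v_R²t² + 2D_R t − x² = 0: t = (√(D_R² + v_R²x²) − D_R)/v_R².
√(D_R² + v_R²x²) = √(0.004743² + 0.09708² × 457²) = 44.37; v_R² = 0.009425.
t = (44.37 − 0.004743)/0.009425 = 4710 days.

4710 days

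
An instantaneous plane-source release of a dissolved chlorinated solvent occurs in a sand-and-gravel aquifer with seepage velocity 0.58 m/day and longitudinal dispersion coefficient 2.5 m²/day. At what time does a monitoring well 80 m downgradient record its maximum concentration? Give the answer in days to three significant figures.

For the 1D instantaneous-source solution, setting ∂C/∂t = 0 at fixed x gives v²t² + 2Dt − x² = 0, so t = (√(D² + v²x²) − D)/v².
√(D² + v²x²) = √(2.5² + 0.58² × 80²) = 46.47; v² = 0.3364.
t = (46.47 − 2.5)/0.3364 = 131 days (vs. the pure-advection estimate x/v = 138 d).

131 days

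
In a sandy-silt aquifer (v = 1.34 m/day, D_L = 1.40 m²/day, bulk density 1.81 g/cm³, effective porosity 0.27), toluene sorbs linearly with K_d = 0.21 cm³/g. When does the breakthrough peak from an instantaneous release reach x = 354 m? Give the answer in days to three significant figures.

634 days

Retardation factor R = 1 + ρ_b·K_d/n = 1 + 1.81 × 0.21/0.27 = 2.408.
Sorption retards both mechanisms: v_R = v/R = 0.5565 m/day, D_R = D/R = 0.5814 m²/day.
Peak time from v_R²t² + 2D_R t − x² = 0: t = (√(D_R² + v_R²x²) − D_R)/v_R².
√(D_R² + v_R²x²) = √(0.5814² + 0.5565² × 354²) = 197.0; v_R² = 0.3097.
t = (197.0 − 0.5814)/0.3097 = 634 days.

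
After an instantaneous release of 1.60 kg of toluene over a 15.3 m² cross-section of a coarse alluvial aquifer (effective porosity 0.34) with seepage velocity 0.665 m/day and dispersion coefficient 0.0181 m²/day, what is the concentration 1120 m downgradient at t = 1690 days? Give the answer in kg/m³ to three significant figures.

0.0139 kg/m³

For an instantaneous plane source, C(x,t) = M/(n_e·A·√(4πDt)) · exp(−(x−vt)²/(4Dt)), with n_e·A the pore (flow) area.
Plume center vt = 0.665 × 1690 = 1123.85 m, so the well at 1120 m is 3.85 m upgradient of the peak.
√(4πDt) = 19.61 m, giving peak height M/(n_e·A·√(4πDt)) = 1.60/(0.34 × 15.3 × 19.61) = 0.01568 kg/m³.
(x−vt)²/(4Dt) = (-3.85)²/(4 × 0.0181 × 1690) = 0.1211; exp(−0.1211) = 0.8859.
C = 0.01568 × 0.8859 = 0.0139 kg/m³.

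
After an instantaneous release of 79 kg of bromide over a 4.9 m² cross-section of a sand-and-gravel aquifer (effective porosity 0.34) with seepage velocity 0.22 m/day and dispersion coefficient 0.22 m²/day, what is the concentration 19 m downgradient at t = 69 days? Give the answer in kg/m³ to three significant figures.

For an instantaneous plane source, C(x,t) = M/(n_e·A·√(4πDt)) · exp(−(x−vt)²/(4Dt)), with n_e·A the pore (flow) area.
Plume center vt = 0.22 × 69 = 15.18 m, so the well at 19 m is 3.82 m downgradient of the peak.
√(4πDt) = 13.81 m, giving peak height M/(n_e·A·√(4πDt)) = 79/(0.34 × 4.9 × 13.81) = 3.434 kg/m³.
(x−vt)²/(4Dt) = (3.82)²/(4 × 0.22 × 69) = 0.2403; exp(−0.2403) = 0.7864.
C = 3.434 × 0.7864 = 2.70 kg/m³.

2.70 kg/m³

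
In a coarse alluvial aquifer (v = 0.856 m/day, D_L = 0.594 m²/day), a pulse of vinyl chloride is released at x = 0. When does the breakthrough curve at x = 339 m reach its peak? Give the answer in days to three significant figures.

395 days

For the 1D instantaneous-source solution, setting ∂C/∂t = 0 at fixed x gives v²t² + 2Dt − x² = 0, so t = (√(D² + v²x²) − D)/v².
√(D² + v²x²) = √(0.594² + 0.856² × 339²) = 290.2; v² = 0.732736.
t = (290.2 − 0.594)/0.732736 = 395 days (vs. the pure-advection estimate x/v = 396 d).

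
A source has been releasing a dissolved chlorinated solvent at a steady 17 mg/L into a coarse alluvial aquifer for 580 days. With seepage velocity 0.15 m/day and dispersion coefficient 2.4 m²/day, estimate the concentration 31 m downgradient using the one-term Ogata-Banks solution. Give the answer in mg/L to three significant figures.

14.5 mg/L

For a continuous step input, C/C₀ ≈ ½·erfc((x−vt)/(2√(Dt))).
vt = 0.15 × 580 = 87 m and 2√(Dt) = 2√(2.4 × 580) = 74.62 m.
Argument (x−vt)/(2√(Dt)) = (31 − 87)/74.62 = -0.7505; ½·erfc(-0.7505) = 0.8557.
C = 17 × 0.8557 = 14.5 mg/L.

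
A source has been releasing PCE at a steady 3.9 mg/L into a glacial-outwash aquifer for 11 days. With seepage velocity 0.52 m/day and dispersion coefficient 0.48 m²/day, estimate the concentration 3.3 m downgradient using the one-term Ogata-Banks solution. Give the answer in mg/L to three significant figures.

3.01 mg/L

For a continuous step input, C/C₀ ≈ ½·erfc((x−vt)/(2√(Dt))).
vt = 0.52 × 11 = 5.72 m and 2√(Dt) = 2√(0.48 × 11) = 4.596 m.
Argument (x−vt)/(2√(Dt)) = (3.3 − 5.72)/4.596 = -0.5265; ½·erfc(-0.5265) = 0.7717.
C = 3.9 × 0.7717 = 3.01 mg/L.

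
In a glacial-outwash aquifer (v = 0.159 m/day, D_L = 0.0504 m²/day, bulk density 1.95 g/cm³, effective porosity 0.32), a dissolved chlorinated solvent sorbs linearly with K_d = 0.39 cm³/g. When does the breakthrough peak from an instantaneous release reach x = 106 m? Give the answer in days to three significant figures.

Retardation factor R = 1 + ρ_b·K_d/n = 1 + 1.95 × 0.39/0.32 = 3.377.
Sorption retards both mechanisms: v_R = v/R = 0.04708 m/day, D_R = D/R = 0.01492 m²/day.
Peak time from v_R²t² + 2D_R t − x² = 0: t = (√(D_R² + v_R²x²) − D_R)/v_R².
√(D_R² + v_R²x²) = √(0.01492² + 0.04708² × 106²) = 4.991; v_R² = 0.002217.
t = (4.991 − 0.01492)/0.002217 = 2240 days.

2240 days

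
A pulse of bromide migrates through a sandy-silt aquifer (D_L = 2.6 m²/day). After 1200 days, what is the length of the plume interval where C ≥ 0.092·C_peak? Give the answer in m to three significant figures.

345 m

The plume is Gaussian with σ = √(2Dt) = √(2 × 2.6 × 1200) = 78.99 m.
C/C_peak = exp(−Δx²/(2σ²)) = 0.092 ⇒ Δx = σ·√(−2 ln 0.092) = 78.99 × 2.184 = 172.5 m.
Width = 2Δx = 345 m.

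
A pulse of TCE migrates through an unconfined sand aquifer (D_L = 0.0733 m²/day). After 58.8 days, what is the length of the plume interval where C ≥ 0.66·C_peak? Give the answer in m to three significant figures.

The plume is Gaussian with σ = √(2Dt) = √(2 × 0.0733 × 58.8) = 2.936 m.
C/C_peak = exp(−Δx²/(2σ²)) = 0.66 ⇒ Δx = σ·√(−2 ln 0.66) = 2.936 × 0.9116 = 2.676 m.
Width = 2Δx = 5.35 m.

5.35 m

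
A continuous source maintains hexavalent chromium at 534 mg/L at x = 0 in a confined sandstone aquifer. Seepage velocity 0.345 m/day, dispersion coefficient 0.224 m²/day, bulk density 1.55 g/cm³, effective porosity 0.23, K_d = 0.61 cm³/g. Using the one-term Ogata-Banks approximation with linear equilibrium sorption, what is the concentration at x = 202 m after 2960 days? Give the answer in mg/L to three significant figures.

Retardation factor R = 1 + ρ_b·K_d/n = 1 + 1.55 × 0.61/0.23 = 5.111.
Sorption retards both mechanisms: v_R = v/R = 0.06750 m/day, D_R = D/R = 0.04383 m²/day.
v_R·t = 0.06750 × 2960 = 199.8 m; 2√(D_R t) = 22.78 m; argument = (202 − 199.8)/22.78 = 0.09658.
C = C₀ × ½·erfc(0.09658) = 534 × 0.4457 = 238 mg/L.

238 mg/L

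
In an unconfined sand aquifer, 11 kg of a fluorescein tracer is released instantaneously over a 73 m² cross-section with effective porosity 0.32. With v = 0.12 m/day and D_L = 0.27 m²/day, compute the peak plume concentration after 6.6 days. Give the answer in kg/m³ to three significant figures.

The peak of an instantaneous 1D plume sits at x = vt; there the Gaussian factor is 1 and C_max = M/(n_e·A·√(4πDt)), where n_e·A is the pore area the mass is dissolved in.
√(4πDt) = √(4π × 0.27 × 6.6) = 4.732 m, so C_max = 11/(0.32 × 73 × 4.732) = 0.0995 kg/m³.

0.0995 kg/m³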